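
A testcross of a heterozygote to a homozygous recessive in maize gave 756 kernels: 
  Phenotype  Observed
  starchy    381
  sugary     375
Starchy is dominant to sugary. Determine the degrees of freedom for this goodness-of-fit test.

1

A testcross of a heterozygote (Aa × aa) gives a 1:1 phenotypic ratio.
A goodness-of-fit test with 2 phenotype classes has df = 2 − 1 = 1.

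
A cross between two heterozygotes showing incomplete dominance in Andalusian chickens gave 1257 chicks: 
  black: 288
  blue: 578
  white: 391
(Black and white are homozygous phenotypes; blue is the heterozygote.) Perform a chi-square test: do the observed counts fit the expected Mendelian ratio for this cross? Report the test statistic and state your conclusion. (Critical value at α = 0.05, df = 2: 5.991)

With incomplete dominance, a heterozygote × heterozygote cross gives a 1:2:1 phenotypic ratio.
Expected counts for N = 1257 under a 1:2:1 ratio (total parts = 4):
  black: 1257 × 1/4 = 314.25
  blue: 1257 × 2/4 = 628.5
  white: 1257 × 1/4 = 314.25
χ² = Σ (O − E)² / E
  black: (288 − 314.25)² / 314.25 = 2.1927
  blue: (578 − 628.5)² / 628.5 = 4.0577
  white: (391 − 314.25)² / 314.25 = 18.7448
χ² = 2.1927 + 4.0577 + 18.7448 = 24.9952 ≈ 24.995
Degrees of freedom = 3 − 1 = 2; critical value at α = 0.05 is 5.991.
Since 24.995 > 5.991, we reject the null hypothesis — the data do not fit the 1:2:1 ratio.

24.995; not consistent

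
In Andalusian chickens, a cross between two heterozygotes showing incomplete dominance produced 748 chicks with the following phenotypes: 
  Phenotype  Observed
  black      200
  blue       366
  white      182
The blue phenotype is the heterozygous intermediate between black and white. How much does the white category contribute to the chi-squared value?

With incomplete dominance, a heterozygote × heterozygote cross gives a 1:2:1 phenotypic ratio.
Expected counts for N = 748 under a 1:2:1 ratio (total parts = 4):
  black: 748 × 1/4 = 187
  blue: 748 × 2/4 = 374
  white: 748 × 1/4 = 187
Contribution of white: (182 − 187)² / 187 = 0.1337

0.134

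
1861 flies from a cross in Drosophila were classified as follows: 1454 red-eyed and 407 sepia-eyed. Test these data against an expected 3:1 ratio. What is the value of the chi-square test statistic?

9.724

Total ratio parts = 4. Expected numbers out of 1861:
  red-eyed: 1861 × 3/4 = 1395.75
  sepia-eyed: 1861 × 1/4 = 465.25
χ² = Σ (O − E)² / E
  red-eyed: (1454 − 1395.75)² / 1395.75 = 2.4310
  sepia-eyed: (407 − 465.25)² / 465.25 = 7.2930
χ² = 2.4310 + 7.2930 = 9.724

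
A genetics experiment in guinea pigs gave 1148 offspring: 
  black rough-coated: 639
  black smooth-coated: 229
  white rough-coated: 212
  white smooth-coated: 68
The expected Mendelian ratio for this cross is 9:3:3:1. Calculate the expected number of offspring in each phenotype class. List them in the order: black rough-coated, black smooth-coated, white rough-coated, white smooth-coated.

Under the 9:3:3:1 hypothesis (Σ ratio = 16, N = 1148):
  black rough-coated: 1148 × 9/16 = 645.75
  black smooth-coated: 1148 × 3/16 = 215.25
  white rough-coated: 1148 × 3/16 = 215.25
  white smooth-coated: 1148 × 1/16 = 71.75

645.75, 215.25, 215.25, 71.75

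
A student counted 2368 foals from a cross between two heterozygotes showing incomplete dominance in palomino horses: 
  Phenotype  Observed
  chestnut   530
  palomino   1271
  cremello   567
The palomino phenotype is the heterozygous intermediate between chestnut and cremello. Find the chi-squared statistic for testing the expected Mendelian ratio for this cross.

13.942

With incomplete dominance, a heterozygote × heterozygote cross gives a 1:2:1 phenotypic ratio.
Under the 1:2:1 hypothesis (Σ ratio = 4, N = 2368):
  chestnut: 2368 × 1/4 = 592
  palomino: 2368 × 2/4 = 1184
  cremello: 2368 × 1/4 = 592
χ² = Σ (O − E)² / E
  chestnut: (530 − 592)² / 592 = 6.4932
  palomino: (1271 − 1184)² / 1184 = 6.3927
  cremello: (567 − 592)² / 592 = 1.0557
χ² = 6.4932 + 6.3927 + 1.0557 = 13.9416 ≈ 13.942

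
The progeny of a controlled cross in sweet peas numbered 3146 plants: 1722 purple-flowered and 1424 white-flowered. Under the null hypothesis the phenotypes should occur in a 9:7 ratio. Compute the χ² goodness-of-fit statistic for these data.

The 9:7 ratio has 16 parts, so with N = 3146 the expected counts are:
  purple-flowered: 3146 × 9/16 = 1769.625
  white-flowered: 3146 × 7/16 = 1376.375
χ² = Σ (O − E)² / E
  purple-flowered: (1722 − 1769.625)² / 1769.625 = 1.2817
  white-flowered: (1424 − 1376.375)² / 1376.375 = 1.6479
χ² = 1.2817 + 1.6479 = 2.9296 ≈ 2.930

2.930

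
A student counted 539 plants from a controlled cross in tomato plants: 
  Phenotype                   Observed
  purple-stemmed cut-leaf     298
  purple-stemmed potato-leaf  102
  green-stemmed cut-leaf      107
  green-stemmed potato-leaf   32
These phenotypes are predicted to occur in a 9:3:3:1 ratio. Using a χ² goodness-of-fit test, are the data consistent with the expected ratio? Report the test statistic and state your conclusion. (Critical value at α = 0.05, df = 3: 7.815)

0.531; consistent

Expected counts for N = 539 under a 9:3:3:1 ratio (total parts = 16):
  purple-stemmed cut-leaf: 539 × 9/16 = 303.1875
  purple-stemmed potato-leaf: 539 × 3/16 = 101.0625
  green-stemmed cut-leaf: 539 × 3/16 = 101.0625
  green-stemmed potato-leaf: 539 × 1/16 = 33.6875
χ² = Σ (O − E)² / E
  purple-stemmed cut-leaf: (298 − 303.1875)² / 303.1875 = 0.0888
  purple-stemmed potato-leaf: (102 − 101.0625)² / 101.0625 = 0.0087
  green-stemmed cut-leaf: (107 − 101.0625)² / 101.0625 = 0.3488
  green-stemmed potato-leaf: (32 − 33.6875)² / 33.6875 = 0.0845
χ² = 0.0888 + 0.0087 + 0.3488 + 0.0845 = 0.5308 ≈ 0.531
Degrees of freedom = 4 − 1 = 3; critical value at α = 0.05 is 7.815.
Since 0.531 < 7.815, we fail to reject the null hypothesis — the data are consistent with the 9:3:3:1 ratio.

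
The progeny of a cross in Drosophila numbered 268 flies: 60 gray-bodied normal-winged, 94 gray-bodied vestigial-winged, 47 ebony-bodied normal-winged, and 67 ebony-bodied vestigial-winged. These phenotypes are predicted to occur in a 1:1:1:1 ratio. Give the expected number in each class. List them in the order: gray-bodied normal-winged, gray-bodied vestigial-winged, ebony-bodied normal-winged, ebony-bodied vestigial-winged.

67, 67, 67, 67

Under the 1:1:1:1 hypothesis (Σ ratio = 4, N = 268):
  gray-bodied normal-winged: 268 × 1/4 = 67
  gray-bodied vestigial-winged: 268 × 1/4 = 67
  ebony-bodied normal-winged: 268 × 1/4 = 67
  ebony-bodied vestigial-winged: 268 × 1/4 = 67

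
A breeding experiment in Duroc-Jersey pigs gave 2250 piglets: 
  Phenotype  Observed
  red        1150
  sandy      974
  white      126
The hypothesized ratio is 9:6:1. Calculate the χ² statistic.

Total ratio parts = 16. Expected numbers out of 2250:
  red: 2250 × 9/16 = 1265.625
  sandy: 2250 × 6/16 = 843.75
  white: 2250 × 1/16 = 140.625
χ² = Σ (O − E)² / E
  red: (1150 − 1265.625)² / 1265.625 = 10.5633
  sandy: (974 − 843.75)² / 843.75 = 20.1067
  white: (126 − 140.625)² / 140.625 = 1.5210
χ² = 10.5633 + 20.1067 + 1.5210 = 32.191

32.191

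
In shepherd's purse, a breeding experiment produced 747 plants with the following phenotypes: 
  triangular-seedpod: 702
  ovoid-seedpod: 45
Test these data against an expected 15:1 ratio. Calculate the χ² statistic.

The 15:1 ratio has 16 parts, so with N = 747 the expected counts are:
  triangular-seedpod: 747 × 15/16 = 700.3125
  ovoid-seedpod: 747 × 1/16 = 46.6875
χ² = Σ (O − E)² / E
  triangular-seedpod: (702 − 700.3125)² / 700.3125 = 0.0041
  ovoid-seedpod: (45 − 46.6875)² / 46.6875 = 0.0610
χ² = 0.0041 + 0.0610 = 0.0651 ≈ 0.065

0.065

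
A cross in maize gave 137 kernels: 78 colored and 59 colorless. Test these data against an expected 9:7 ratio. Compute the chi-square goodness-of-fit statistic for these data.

Total ratio parts = 16. Expected numbers out of 137:
  colored: 137 × 9/16 = 77.0625
  colorless: 137 × 7/16 = 59.9375
χ² = Σ (O − E)² / E
  colored: (78 − 77.0625)² / 77.0625 = 0.0114
  colorless: (59 − 59.9375)² / 59.9375 = 0.0147
χ² = 0.0114 + 0.0147 = 0.0261 ≈ 0.026

0.026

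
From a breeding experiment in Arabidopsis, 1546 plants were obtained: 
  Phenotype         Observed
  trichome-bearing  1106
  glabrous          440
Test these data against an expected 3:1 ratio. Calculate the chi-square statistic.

Under the 3:1 hypothesis (Σ ratio = 4, N = 1546):
  trichome-bearing: 1546 × 3/4 = 1159.5
  glabrous: 1546 × 1/4 = 386.5
χ² = Σ (O − E)² / E
  trichome-bearing: (1106 − 1159.5)² / 1159.5 = 2.4685
  glabrous: (440 − 386.5)² / 386.5 = 7.4056
χ² = 2.4685 + 7.4056 = 9.8741 ≈ 9.874

9.874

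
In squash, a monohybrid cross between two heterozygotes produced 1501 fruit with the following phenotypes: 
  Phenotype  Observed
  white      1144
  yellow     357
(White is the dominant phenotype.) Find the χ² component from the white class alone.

0.296

For a monohybrid cross between heterozygotes with complete dominance, the expected phenotypic ratio is 3:1.
The 3:1 ratio has 4 parts, so with N = 1501 the expected counts are:
  white: 1501 × 3/4 = 1125.75
  yellow: 1501 × 1/4 = 375.25
Contribution of white: (1144 − 1125.75)² / 1125.75 = 0.2959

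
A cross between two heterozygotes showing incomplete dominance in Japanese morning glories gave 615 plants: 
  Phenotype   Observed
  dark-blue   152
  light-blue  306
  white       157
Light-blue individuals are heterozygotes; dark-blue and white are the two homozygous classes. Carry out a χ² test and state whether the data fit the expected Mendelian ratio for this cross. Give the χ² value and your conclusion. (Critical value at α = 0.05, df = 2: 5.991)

0.096; consistent

With incomplete dominance, a heterozygote × heterozygote cross gives a 1:2:1 phenotypic ratio.
Total ratio parts = 4. Expected numbers out of 615:
  dark-blue: 615 × 1/4 = 153.75
  light-blue: 615 × 2/4 = 307.5
  white: 615 × 1/4 = 153.75
χ² = Σ (O − E)² / E
  dark-blue: (152 − 153.75)² / 153.75 = 0.0199
  light-blue: (306 − 307.5)² / 307.5 = 0.0073
  white: (157 − 153.75)² / 153.75 = 0.0687
χ² = 0.0199 + 0.0073 + 0.0687 = 0.0959 ≈ 0.096
Degrees of freedom = 3 − 1 = 2; critical value at α = 0.05 is 5.991.
Since 0.096 < 5.991, we fail to reject the null hypothesis — the data are consistent with the 1:2:1 ratio.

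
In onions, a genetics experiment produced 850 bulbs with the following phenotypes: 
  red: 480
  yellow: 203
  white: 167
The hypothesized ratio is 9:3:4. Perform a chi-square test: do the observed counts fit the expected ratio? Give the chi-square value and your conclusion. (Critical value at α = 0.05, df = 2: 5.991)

The 9:3:4 ratio has 16 parts, so with N = 850 the expected counts are:
  red: 850 × 9/16 = 478.125
  yellow: 850 × 3/16 = 159.375
  white: 850 × 4/16 = 212.5
χ² = Σ (O − E)² / E
  red: (480 − 478.125)² / 478.125 = 0.0074
  yellow: (203 − 159.375)² / 159.375 = 11.9413
  white: (167 − 212.5)² / 212.5 = 9.7424
χ² = 0.0074 + 11.9413 + 9.7424 = 21.6911 ≈ 21.691
Degrees of freedom = 3 − 1 = 2; critical value at α = 0.05 is 5.991.
Since 21.691 > 5.991, we reject the null hypothesis — the data do not fit the 9:3:4 ratio.

21.691; not consistent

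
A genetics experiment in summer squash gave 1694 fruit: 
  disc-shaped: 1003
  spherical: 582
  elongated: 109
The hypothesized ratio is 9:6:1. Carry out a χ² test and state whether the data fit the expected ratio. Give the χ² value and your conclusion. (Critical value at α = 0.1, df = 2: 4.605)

7.193; not consistent

Expected counts for N = 1694 under a 9:6:1 ratio (total parts = 16):
  disc-shaped: 1694 × 9/16 = 952.875
  spherical: 1694 × 6/16 = 635.25
  elongated: 1694 × 1/16 = 105.875
χ² = Σ (O − E)² / E
  disc-shaped: (1003 − 952.875)² / 952.875 = 2.6368
  spherical: (582 − 635.25)² / 635.25 = 4.4637
  elongated: (109 − 105.875)² / 105.875 = 0.0922
χ² = 2.6368 + 4.4637 + 0.0922 = 7.1927 ≈ 7.193
Degrees of freedom = 3 − 1 = 2; critical value at α = 0.1 is 4.605.
Since 7.193 > 4.605, we reject the null hypothesis — the data do not fit the 9:6:1 ratio.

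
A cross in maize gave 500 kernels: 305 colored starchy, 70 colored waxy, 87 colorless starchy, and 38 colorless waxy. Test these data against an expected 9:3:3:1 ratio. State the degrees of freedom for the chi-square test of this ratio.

3

A goodness-of-fit test with 4 phenotype classes has df = 4 − 1 = 3.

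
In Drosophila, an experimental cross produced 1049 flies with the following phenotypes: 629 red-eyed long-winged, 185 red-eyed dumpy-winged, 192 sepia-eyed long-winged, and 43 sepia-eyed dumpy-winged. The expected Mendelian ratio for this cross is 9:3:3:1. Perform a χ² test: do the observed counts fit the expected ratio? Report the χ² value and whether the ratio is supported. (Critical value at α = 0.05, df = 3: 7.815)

Total ratio parts = 16. Expected numbers out of 1049:
  red-eyed long-winged: 1049 × 9/16 = 590.0625
  red-eyed dumpy-winged: 1049 × 3/16 = 196.6875
  sepia-eyed long-winged: 1049 × 3/16 = 196.6875
  sepia-eyed dumpy-winged: 1049 × 1/16 = 65.5625
χ² = Σ (O − E)² / E
  red-eyed long-winged: (629 − 590.0625)² / 590.0625 = 2.5694
  red-eyed dumpy-winged: (185 − 196.6875)² / 196.6875 = 0.6945
  sepia-eyed long-winged: (192 − 196.6875)² / 196.6875 = 0.1117
  sepia-eyed dumpy-winged: (43 − 65.5625)² / 65.5625 = 7.7646
χ² = 2.5694 + 0.6945 + 0.1117 + 7.7646 = 11.1402 ≈ 11.140
Degrees of freedom = 4 − 1 = 3; critical value at α = 0.05 is 7.815.
Since 11.140 > 7.815, we reject the null hypothesis — the data do not fit the 9:3:3:1 ratio.

11.140; not consistent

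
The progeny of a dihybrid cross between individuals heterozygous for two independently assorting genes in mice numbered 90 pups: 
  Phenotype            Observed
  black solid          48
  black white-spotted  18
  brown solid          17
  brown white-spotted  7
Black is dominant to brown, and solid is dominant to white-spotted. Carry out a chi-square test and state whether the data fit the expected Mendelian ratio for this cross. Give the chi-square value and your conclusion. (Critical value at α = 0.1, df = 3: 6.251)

A dihybrid F₂ with independent assortment and complete dominance at both loci gives a 9:3:3:1 phenotypic ratio.
The 9:3:3:1 ratio has 16 parts, so with N = 90 the expected counts are:
  black solid: 90 × 9/16 = 50.625
  black white-spotted: 90 × 3/16 = 16.875
  brown solid: 90 × 3/16 = 16.875
  brown white-spotted: 90 × 1/16 = 5.625
χ² = Σ (O − E)² / E
  black solid: (48 − 50.625)² / 50.625 = 0.1361
  black white-spotted: (18 − 16.875)² / 16.875 = 0.0750
  brown solid: (17 − 16.875)² / 16.875 = 0.0009
  brown white-spotted: (7 − 5.625)² / 5.625 = 0.3361
χ² = 0.1361 + 0.0750 + 0.0009 + 0.3361 = 0.5481 ≈ 0.548
Degrees of freedom = 4 − 1 = 3; critical value at α = 0.1 is 6.251.
Since 0.548 < 6.251, we fail to reject the null hypothesis — the data are consistent with the 9:3:3:1 ratio.

0.548; consistent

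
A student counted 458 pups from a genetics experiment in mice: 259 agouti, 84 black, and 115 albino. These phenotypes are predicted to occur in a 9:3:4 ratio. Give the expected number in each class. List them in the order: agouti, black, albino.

Expected counts for N = 458 under a 9:3:4 ratio (total parts = 16):
  agouti: 458 × 9/16 = 257.625
  black: 458 × 3/16 = 85.875
  albino: 458 × 4/16 = 114.5

257.625, 85.875, 114.5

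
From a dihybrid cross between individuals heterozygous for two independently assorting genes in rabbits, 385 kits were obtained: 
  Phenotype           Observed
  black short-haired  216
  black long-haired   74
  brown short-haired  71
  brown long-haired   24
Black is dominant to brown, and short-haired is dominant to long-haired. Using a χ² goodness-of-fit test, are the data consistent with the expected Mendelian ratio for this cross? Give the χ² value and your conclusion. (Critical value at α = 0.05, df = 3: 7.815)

A dihybrid F₂ with independent assortment and complete dominance at both loci gives a 9:3:3:1 phenotypic ratio.
Expected counts for N = 385 under a 9:3:3:1 ratio (total parts = 16):
  black short-haired: 385 × 9/16 = 216.5625
  black long-haired: 385 × 3/16 = 72.1875
  brown short-haired: 385 × 3/16 = 72.1875
  brown long-haired: 385 × 1/16 = 24.0625
χ² = Σ (O − E)² / E
  black short-haired: (216 − 216.5625)² / 216.5625 = 0.0015
  black long-haired: (74 − 72.1875)² / 72.1875 = 0.0455
  brown short-haired: (71 − 72.1875)² / 72.1875 = 0.0195
  brown long-haired: (24 − 24.0625)² / 24.0625 = 0.0002
χ² = 0.0015 + 0.0455 + 0.0195 + 0.0002 = 0.0667 ≈ 0.067
Degrees of freedom = 4 − 1 = 3; critical value at α = 0.05 is 7.815.
Since 0.067 < 7.815, we fail to reject the null hypothesis — the data are consistent with the 9:3:3:1 ratio.

0.067; consistent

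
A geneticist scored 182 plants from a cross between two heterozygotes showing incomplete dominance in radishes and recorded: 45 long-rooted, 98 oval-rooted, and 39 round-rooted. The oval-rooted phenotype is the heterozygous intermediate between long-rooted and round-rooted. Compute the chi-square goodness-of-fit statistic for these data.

1.473

With incomplete dominance, a heterozygote × heterozygote cross gives a 1:2:1 phenotypic ratio.
Expected counts for N = 182 under a 1:2:1 ratio (total parts = 4):
  long-rooted: 182 × 1/4 = 45.5
  oval-rooted: 182 × 2/4 = 91
  round-rooted: 182 × 1/4 = 45.5
χ² = Σ (O − E)² / E
  long-rooted: (45 − 45.5)² / 45.5 = 0.0055
  oval-rooted: (98 − 91)² / 91 = 0.5385
  round-rooted: (39 − 45.5)² / 45.5 = 0.9286
χ² = 0.0055 + 0.5385 + 0.9286 = 1.4726 ≈ 1.473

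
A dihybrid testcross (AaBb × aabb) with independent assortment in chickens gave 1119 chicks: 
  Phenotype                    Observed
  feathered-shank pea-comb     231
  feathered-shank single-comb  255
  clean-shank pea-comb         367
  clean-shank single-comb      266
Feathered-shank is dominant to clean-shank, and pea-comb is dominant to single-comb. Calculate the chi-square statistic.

A dihybrid testcross with independent assortment gives a 1:1:1:1 ratio.
The 1:1:1:1 ratio has 4 parts, so with N = 1119 the expected counts are:
  feathered-shank pea-comb: 1119 × 1/4 = 279.75
  feathered-shank single-comb: 1119 × 1/4 = 279.75
  clean-shank pea-comb: 1119 × 1/4 = 279.75
  clean-shank single-comb: 1119 × 1/4 = 279.75
χ² = Σ (O − E)² / E
  feathered-shank pea-comb: (231 − 279.75)² / 279.75 = 8.4953
  feathered-shank single-comb: (255 − 279.75)² / 279.75 = 2.1897
  clean-shank pea-comb: (367 − 279.75)² / 279.75 = 27.2120
  clean-shank single-comb: (266 − 279.75)² / 279.75 = 0.6758
χ² = 8.4953 + 2.1897 + 27.2120 + 0.6758 = 38.5728 ≈ 38.573

38.573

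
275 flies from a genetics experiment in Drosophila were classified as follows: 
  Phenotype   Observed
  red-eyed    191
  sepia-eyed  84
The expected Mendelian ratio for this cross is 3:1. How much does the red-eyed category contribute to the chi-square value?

Expected counts for N = 275 under a 3:1 ratio (total parts = 4):
  red-eyed: 275 × 3/4 = 206.25
  sepia-eyed: 275 × 1/4 = 68.75
Contribution of red-eyed: (191 − 206.25)² / 206.25 = 1.1276

1.128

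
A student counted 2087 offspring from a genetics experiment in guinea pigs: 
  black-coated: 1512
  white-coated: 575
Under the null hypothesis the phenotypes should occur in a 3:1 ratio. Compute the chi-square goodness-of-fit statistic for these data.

Under the 3:1 hypothesis (Σ ratio = 4, N = 2087):
  black-coated: 2087 × 3/4 = 1565.25
  white-coated: 2087 × 1/4 = 521.75
χ² = Σ (O − E)² / E
  black-coated: (1512 − 1565.25)² / 1565.25 = 1.8116
  white-coated: (575 − 521.75)² / 521.75 = 5.4347
χ² = 1.8116 + 5.4347 = 7.2463 ≈ 7.246

7.246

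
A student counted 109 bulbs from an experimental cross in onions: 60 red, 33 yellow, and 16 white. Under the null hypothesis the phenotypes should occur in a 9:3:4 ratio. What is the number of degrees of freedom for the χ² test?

2

A goodness-of-fit test with 3 phenotype classes has df = 3 − 1 = 2.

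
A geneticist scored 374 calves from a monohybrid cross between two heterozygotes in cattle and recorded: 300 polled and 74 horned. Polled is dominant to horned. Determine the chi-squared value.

5.422

For a monohybrid cross between heterozygotes with complete dominance, the expected phenotypic ratio is 3:1.
Total ratio parts = 4. Expected numbers out of 374:
  polled: 374 × 3/4 = 280.5
  horned: 374 × 1/4 = 93.5
χ² = Σ (O − E)² / E
  polled: (300 − 280.5)² / 280.5 = 1.3556
  horned: (74 − 93.5)² / 93.5 = 4.0668
χ² = 1.3556 + 4.0668 = 5.4224 ≈ 5.422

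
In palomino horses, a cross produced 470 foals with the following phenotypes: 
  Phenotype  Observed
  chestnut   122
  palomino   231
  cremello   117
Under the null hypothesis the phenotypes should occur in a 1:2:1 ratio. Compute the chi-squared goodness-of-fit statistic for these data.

0.243

Expected counts for N = 470 under a 1:2:1 ratio (total parts = 4):
  chestnut: 470 × 1/4 = 117.5
  palomino: 470 × 2/4 = 235
  cremello: 470 × 1/4 = 117.5
χ² = Σ (O − E)² / E
  chestnut: (122 − 117.5)² / 117.5 = 0.1723
  palomino: (231 − 235)² / 235 = 0.0681
  cremello: (117 − 117.5)² / 117.5 = 0.0021
χ² = 0.1723 + 0.0681 + 0.0021 = 0.2425 ≈ 0.243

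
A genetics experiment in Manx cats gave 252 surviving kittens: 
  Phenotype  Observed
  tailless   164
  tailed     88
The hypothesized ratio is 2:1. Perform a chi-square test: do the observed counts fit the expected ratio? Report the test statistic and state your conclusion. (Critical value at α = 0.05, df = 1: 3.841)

0.286; consistent

Total ratio parts = 3. Expected numbers out of 252:
  tailless: 252 × 2/3 = 168
  tailed: 252 × 1/3 = 84
χ² = Σ (O − E)² / E
  tailless: (164 − 168)² / 168 = 0.0952
  tailed: (88 − 84)² / 84 = 0.1905
χ² = 0.0952 + 0.1905 = 0.2857 ≈ 0.286
Degrees of freedom = 2 − 1 = 1; critical value at α = 0.05 is 3.841.
Since 0.286 < 3.841, we fail to reject the null hypothesis — the data are consistent with the 2:1 ratio.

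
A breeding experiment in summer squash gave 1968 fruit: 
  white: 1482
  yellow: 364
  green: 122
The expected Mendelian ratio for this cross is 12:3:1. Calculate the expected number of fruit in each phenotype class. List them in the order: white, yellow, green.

1476, 369, 123

The 12:3:1 ratio has 16 parts, so with N = 1968 the expected counts are:
  white: 1968 × 12/16 = 1476
  yellow: 1968 × 3/16 = 369
  green: 1968 × 1/16 = 123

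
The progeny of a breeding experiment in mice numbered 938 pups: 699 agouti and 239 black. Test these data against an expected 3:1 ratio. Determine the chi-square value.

0.115

Expected counts for N = 938 under a 3:1 ratio (total parts = 4):
  agouti: 938 × 3/4 = 703.5
  black: 938 × 1/4 = 234.5
χ² = Σ (O − E)² / E
  agouti: (699 − 703.5)² / 703.5 = 0.0288
  black: (239 − 234.5)² / 234.5 = 0.0864
χ² = 0.0288 + 0.0864 = 0.1152 ≈ 0.115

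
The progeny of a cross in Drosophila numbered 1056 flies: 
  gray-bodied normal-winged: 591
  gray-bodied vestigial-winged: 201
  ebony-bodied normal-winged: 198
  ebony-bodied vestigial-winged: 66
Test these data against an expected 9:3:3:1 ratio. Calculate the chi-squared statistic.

0.061

Under the 9:3:3:1 hypothesis (Σ ratio = 16, N = 1056):
  gray-bodied normal-winged: 1056 × 9/16 = 594
  gray-bodied vestigial-winged: 1056 × 3/16 = 198
  ebony-bodied normal-winged: 1056 × 3/16 = 198
  ebony-bodied vestigial-winged: 1056 × 1/16 = 66
χ² = Σ (O − E)² / E
  gray-bodied normal-winged: (591 − 594)² / 594 = 0.0152
  gray-bodied vestigial-winged: (201 − 198)² / 198 = 0.0455
  ebony-bodied normal-winged: (198 − 198)² / 198 = 0.0000
  ebony-bodied vestigial-winged: (66 − 66)² / 66 = 0.0000
χ² = 0.0152 + 0.0455 + 0.0000 + 0.0000 = 0.0607 ≈ 0.061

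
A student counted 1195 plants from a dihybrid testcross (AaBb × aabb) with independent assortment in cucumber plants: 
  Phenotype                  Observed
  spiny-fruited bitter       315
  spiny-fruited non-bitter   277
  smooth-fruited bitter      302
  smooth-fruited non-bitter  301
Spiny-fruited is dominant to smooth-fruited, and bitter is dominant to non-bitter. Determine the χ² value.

2.520

A dihybrid testcross with independent assortment gives a 1:1:1:1 ratio.
Total ratio parts = 4. Expected numbers out of 1195:
  spiny-fruited bitter: 1195 × 1/4 = 298.75
  spiny-fruited non-bitter: 1195 × 1/4 = 298.75
  smooth-fruited bitter: 1195 × 1/4 = 298.75
  smooth-fruited non-bitter: 1195 × 1/4 = 298.75
χ² = Σ (O − E)² / E
  spiny-fruited bitter: (315 − 298.75)² / 298.75 = 0.8839
  spiny-fruited non-bitter: (277 − 298.75)² / 298.75 = 1.5835
  smooth-fruited bitter: (302 − 298.75)² / 298.75 = 0.0354
  smooth-fruited non-bitter: (301 − 298.75)² / 298.75 = 0.0169
χ² = 0.8839 + 1.5835 + 0.0354 + 0.0169 = 2.5197 ≈ 2.520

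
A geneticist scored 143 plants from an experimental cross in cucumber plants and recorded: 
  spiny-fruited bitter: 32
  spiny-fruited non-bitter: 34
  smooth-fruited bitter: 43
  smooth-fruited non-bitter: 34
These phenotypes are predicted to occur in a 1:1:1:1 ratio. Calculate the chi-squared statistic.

2.035

Expected counts for N = 143 under a 1:1:1:1 ratio (total parts = 4):
  spiny-fruited bitter: 143 × 1/4 = 35.75
  spiny-fruited non-bitter: 143 × 1/4 = 35.75
  smooth-fruited bitter: 143 × 1/4 = 35.75
  smooth-fruited non-bitter: 143 × 1/4 = 35.75
χ² = Σ (O − E)² / E
  spiny-fruited bitter: (32 − 35.75)² / 35.75 = 0.3934
  spiny-fruited non-bitter: (34 − 35.75)² / 35.75 = 0.0857
  smooth-fruited bitter: (43 − 35.75)² / 35.75 = 1.4703
  smooth-fruited non-bitter: (34 − 35.75)² / 35.75 = 0.0857
χ² = 0.3934 + 0.0857 + 1.4703 + 0.0857 = 2.0351 ≈ 2.035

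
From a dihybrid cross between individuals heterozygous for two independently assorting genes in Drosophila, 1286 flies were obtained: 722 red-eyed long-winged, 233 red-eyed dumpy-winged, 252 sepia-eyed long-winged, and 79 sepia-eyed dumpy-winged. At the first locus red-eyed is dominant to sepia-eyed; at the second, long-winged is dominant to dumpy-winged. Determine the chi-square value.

0.790

A dihybrid F₂ with independent assortment and complete dominance at both loci gives a 9:3:3:1 phenotypic ratio.
Total ratio parts = 16. Expected numbers out of 1286:
  red-eyed long-winged: 1286 × 9/16 = 723.375
  red-eyed dumpy-winged: 1286 × 3/16 = 241.125
  sepia-eyed long-winged: 1286 × 3/16 = 241.125
  sepia-eyed dumpy-winged: 1286 × 1/16 = 80.375
χ² = Σ (O − E)² / E
  red-eyed long-winged: (722 − 723.375)² / 723.375 = 0.0026
  red-eyed dumpy-winged: (233 − 241.125)² / 241.125 = 0.2738
  sepia-eyed long-winged: (252 − 241.125)² / 241.125 = 0.4905
  sepia-eyed dumpy-winged: (79 − 80.375)² / 80.375 = 0.0235
χ² = 0.0026 + 0.2738 + 0.4905 + 0.0235 = 0.7904 ≈ 0.790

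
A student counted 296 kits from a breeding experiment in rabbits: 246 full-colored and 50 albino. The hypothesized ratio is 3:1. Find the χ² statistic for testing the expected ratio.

10.378

The 3:1 ratio has 4 parts, so with N = 296 the expected counts are:
  full-colored: 296 × 3/4 = 222
  albino: 296 × 1/4 = 74
χ² = Σ (O − E)² / E
  full-colored: (246 − 222)² / 222 = 2.5946
  albino: (50 − 74)² / 74 = 7.7838
χ² = 2.5946 + 7.7838 = 10.3784 ≈ 10.378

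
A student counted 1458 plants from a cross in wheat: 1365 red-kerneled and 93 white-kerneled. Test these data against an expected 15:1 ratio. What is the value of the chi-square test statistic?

0.041

Under the 15:1 hypothesis (Σ ratio = 16, N = 1458):
  red-kerneled: 1458 × 15/16 = 1366.875
  white-kerneled: 1458 × 1/16 = 91.125
χ² = Σ (O − E)² / E
  red-kerneled: (1365 − 1366.875)² / 1366.875 = 0.0026
  white-kerneled: (93 − 91.125)² / 91.125 = 0.0386
χ² = 0.0026 + 0.0386 = 0.0412 ≈ 0.041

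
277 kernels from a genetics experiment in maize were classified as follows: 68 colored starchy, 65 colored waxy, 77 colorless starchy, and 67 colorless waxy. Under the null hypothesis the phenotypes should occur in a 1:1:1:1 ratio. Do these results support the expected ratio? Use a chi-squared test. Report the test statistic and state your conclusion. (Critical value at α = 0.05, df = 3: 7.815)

Under the 1:1:1:1 hypothesis (Σ ratio = 4, N = 277):
  colored starchy: 277 × 1/4 = 69.25
  colored waxy: 277 × 1/4 = 69.25
  colorless starchy: 277 × 1/4 = 69.25
  colorless waxy: 277 × 1/4 = 69.25
χ² = Σ (O − E)² / E
  colored starchy: (68 − 69.25)² / 69.25 = 0.0226
  colored waxy: (65 − 69.25)² / 69.25 = 0.2608
  colorless starchy: (77 − 69.25)² / 69.25 = 0.8673
  colorless waxy: (67 − 69.25)² / 69.25 = 0.0731
χ² = 0.0226 + 0.2608 + 0.8673 + 0.0731 = 1.2238 ≈ 1.224
Degrees of freedom = 4 − 1 = 3; critical value at α = 0.05 is 7.815.
Since 1.224 < 7.815, we fail to reject the null hypothesis — the data are consistent with the 1:1:1:1 ratio.

1.224; consistent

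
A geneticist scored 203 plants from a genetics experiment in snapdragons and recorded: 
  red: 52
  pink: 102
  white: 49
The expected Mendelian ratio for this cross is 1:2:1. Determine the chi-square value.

Under the 1:2:1 hypothesis (Σ ratio = 4, N = 203):
  red: 203 × 1/4 = 50.75
  pink: 203 × 2/4 = 101.5
  white: 203 × 1/4 = 50.75
χ² = Σ (O − E)² / E
  red: (52 − 50.75)² / 50.75 = 0.0308
  pink: (102 − 101.5)² / 101.5 = 0.0025
  white: (49 − 50.75)² / 50.75 = 0.0603
χ² = 0.0308 + 0.0025 + 0.0603 = 0.0936 ≈ 0.094

0.094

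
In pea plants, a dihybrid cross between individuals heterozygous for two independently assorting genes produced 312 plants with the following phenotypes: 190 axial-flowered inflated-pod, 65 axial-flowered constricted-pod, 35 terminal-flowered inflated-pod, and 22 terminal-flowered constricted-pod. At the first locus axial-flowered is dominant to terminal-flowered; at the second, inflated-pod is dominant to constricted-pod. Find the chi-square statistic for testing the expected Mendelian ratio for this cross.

11.681

A dihybrid F₂ with independent assortment and complete dominance at both loci gives a 9:3:3:1 phenotypic ratio.
Expected counts for N = 312 under a 9:3:3:1 ratio (total parts = 16):
  axial-flowered inflated-pod: 312 × 9/16 = 175.5
  axial-flowered constricted-pod: 312 × 3/16 = 58.5
  terminal-flowered inflated-pod: 312 × 3/16 = 58.5
  terminal-flowered constricted-pod: 312 × 1/16 = 19.5
χ² = Σ (O − E)² / E
  axial-flowered inflated-pod: (190 − 175.5)² / 175.5 = 1.1980
  axial-flowered constricted-pod: (65 − 58.5)² / 58.5 = 0.7222
  terminal-flowered inflated-pod: (35 − 58.5)² / 58.5 = 9.4402
  terminal-flowered constricted-pod: (22 − 19.5)² / 19.5 = 0.3205
χ² = 1.1980 + 0.7222 + 9.4402 + 0.3205 = 11.6809 ≈ 11.681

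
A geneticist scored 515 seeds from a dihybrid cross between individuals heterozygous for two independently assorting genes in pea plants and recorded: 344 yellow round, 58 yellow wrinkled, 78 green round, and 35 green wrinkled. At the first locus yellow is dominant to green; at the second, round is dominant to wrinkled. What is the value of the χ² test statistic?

A dihybrid F₂ with independent assortment and complete dominance at both loci gives a 9:3:3:1 phenotypic ratio.
The 9:3:3:1 ratio has 16 parts, so with N = 515 the expected counts are:
  yellow round: 515 × 9/16 = 289.6875
  yellow wrinkled: 515 × 3/16 = 96.5625
  green round: 515 × 3/16 = 96.5625
  green wrinkled: 515 × 1/16 = 32.1875
χ² = Σ (O − E)² / E
  yellow round: (344 − 289.6875)² / 289.6875 = 10.1829
  yellow wrinkled: (58 − 96.5625)² / 96.5625 = 15.4000
  green round: (78 − 96.5625)² / 96.5625 = 3.5683
  green wrinkled: (35 − 32.1875)² / 32.1875 = 0.2458
χ² = 10.1829 + 15.4000 + 3.5683 + 0.2458 = 29.397

29.397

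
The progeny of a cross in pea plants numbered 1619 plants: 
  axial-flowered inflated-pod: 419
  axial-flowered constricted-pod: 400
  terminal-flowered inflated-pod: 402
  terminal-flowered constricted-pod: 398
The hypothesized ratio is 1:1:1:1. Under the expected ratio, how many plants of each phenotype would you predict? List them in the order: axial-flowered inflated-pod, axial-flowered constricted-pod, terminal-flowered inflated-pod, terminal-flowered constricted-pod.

Expected counts for N = 1619 under a 1:1:1:1 ratio (total parts = 4):
  axial-flowered inflated-pod: 1619 × 1/4 = 404.75
  axial-flowered constricted-pod: 1619 × 1/4 = 404.75
  terminal-flowered inflated-pod: 1619 × 1/4 = 404.75
  terminal-flowered constricted-pod: 1619 × 1/4 = 404.75

404.75, 404.75, 404.75, 404.75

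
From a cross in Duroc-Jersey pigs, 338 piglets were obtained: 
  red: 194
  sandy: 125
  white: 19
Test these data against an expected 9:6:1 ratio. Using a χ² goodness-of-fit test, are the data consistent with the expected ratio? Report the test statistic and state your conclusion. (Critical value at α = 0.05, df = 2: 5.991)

Under the 9:6:1 hypothesis (Σ ratio = 16, N = 338):
  red: 338 × 9/16 = 190.125
  sandy: 338 × 6/16 = 126.75
  white: 338 × 1/16 = 21.125
χ² = Σ (O − E)² / E
  red: (194 − 190.125)² / 190.125 = 0.0790
  sandy: (125 − 126.75)² / 126.75 = 0.0242
  white: (19 − 21.125)² / 21.125 = 0.2138
χ² = 0.0790 + 0.0242 + 0.2138 = 0.317
Degrees of freedom = 3 − 1 = 2; critical value at α = 0.05 is 5.991.
Since 0.317 < 5.991, we fail to reject the null hypothesis — the data are consistent with the 9:6:1 ratio.

0.317; consistent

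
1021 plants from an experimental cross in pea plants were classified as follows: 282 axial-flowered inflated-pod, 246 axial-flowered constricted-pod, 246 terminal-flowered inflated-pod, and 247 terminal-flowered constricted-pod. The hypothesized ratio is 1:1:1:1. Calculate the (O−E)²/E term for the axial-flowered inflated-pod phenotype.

Total ratio parts = 4. Expected numbers out of 1021:
  axial-flowered inflated-pod: 1021 × 1/4 = 255.25
  axial-flowered constricted-pod: 1021 × 1/4 = 255.25
  terminal-flowered inflated-pod: 1021 × 1/4 = 255.25
  terminal-flowered constricted-pod: 1021 × 1/4 = 255.25
Contribution of axial-flowered inflated-pod: (282 − 255.25)² / 255.25 = 2.8034

2.803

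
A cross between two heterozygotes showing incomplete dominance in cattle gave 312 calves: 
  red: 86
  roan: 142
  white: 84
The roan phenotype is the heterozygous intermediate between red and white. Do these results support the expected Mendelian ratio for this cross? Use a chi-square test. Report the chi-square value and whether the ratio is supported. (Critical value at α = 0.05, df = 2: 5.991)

With incomplete dominance, a heterozygote × heterozygote cross gives a 1:2:1 phenotypic ratio.
The 1:2:1 ratio has 4 parts, so with N = 312 the expected counts are:
  red: 312 × 1/4 = 78
  roan: 312 × 2/4 = 156
  white: 312 × 1/4 = 78
χ² = Σ (O − E)² / E
  red: (86 − 78)² / 78 = 0.8205
  roan: (142 − 156)² / 156 = 1.2564
  white: (84 − 78)² / 78 = 0.4615
χ² = 0.8205 + 1.2564 + 0.4615 = 2.5384 ≈ 2.538
Degrees of freedom = 3 − 1 = 2; critical value at α = 0.05 is 5.991.
Since 2.538 < 5.991, we fail to reject the null hypothesis — the data are consistent with the 1:2:1 ratio.

2.538; consistent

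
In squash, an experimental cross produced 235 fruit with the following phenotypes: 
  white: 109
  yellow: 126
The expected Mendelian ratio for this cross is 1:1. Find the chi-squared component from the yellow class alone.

Under the 1:1 hypothesis (Σ ratio = 2, N = 235):
  white: 235 × 1/2 = 117.5
  yellow: 235 × 1/2 = 117.5
Contribution of yellow: (126 − 117.5)² / 117.5 = 0.6149

0.615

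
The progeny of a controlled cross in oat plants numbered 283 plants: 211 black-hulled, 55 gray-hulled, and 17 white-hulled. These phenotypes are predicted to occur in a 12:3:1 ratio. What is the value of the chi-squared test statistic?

Under the 12:3:1 hypothesis (Σ ratio = 16, N = 283):
  black-hulled: 283 × 12/16 = 212.25
  gray-hulled: 283 × 3/16 = 53.0625
  white-hulled: 283 × 1/16 = 17.6875
χ² = Σ (O − E)² / E
  black-hulled: (211 − 212.25)² / 212.25 = 0.0074
  gray-hulled: (55 − 53.0625)² / 53.0625 = 0.0707
  white-hulled: (17 − 17.6875)² / 17.6875 = 0.0267
χ² = 0.0074 + 0.0707 + 0.0267 = 0.1048 ≈ 0.105

0.105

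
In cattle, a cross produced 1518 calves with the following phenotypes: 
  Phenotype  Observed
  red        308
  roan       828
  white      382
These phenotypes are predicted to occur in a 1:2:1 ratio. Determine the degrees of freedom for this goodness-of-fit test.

2

A goodness-of-fit test with 3 phenotype classes has df = 3 − 1 = 2.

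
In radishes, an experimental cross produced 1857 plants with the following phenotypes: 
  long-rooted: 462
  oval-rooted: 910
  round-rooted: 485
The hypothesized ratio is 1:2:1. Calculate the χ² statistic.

1.307

Total ratio parts = 4. Expected numbers out of 1857:
  long-rooted: 1857 × 1/4 = 464.25
  oval-rooted: 1857 × 2/4 = 928.5
  round-rooted: 1857 × 1/4 = 464.25
χ² = Σ (O − E)² / E
  long-rooted: (462 − 464.25)² / 464.25 = 0.0109
  oval-rooted: (910 − 928.5)² / 928.5 = 0.3686
  round-rooted: (485 − 464.25)² / 464.25 = 0.9274
χ² = 0.0109 + 0.3686 + 0.9274 = 1.3069 ≈ 1.307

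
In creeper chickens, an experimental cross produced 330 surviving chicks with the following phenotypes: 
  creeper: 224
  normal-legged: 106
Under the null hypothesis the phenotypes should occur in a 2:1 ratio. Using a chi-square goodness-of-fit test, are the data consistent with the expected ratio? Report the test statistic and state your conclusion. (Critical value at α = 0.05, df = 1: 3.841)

Expected counts for N = 330 under a 2:1 ratio (total parts = 3):
  creeper: 330 × 2/3 = 220
  normal-legged: 330 × 1/3 = 110
χ² = Σ (O − E)² / E
  creeper: (224 − 220)² / 220 = 0.0727
  normal-legged: (106 − 110)² / 110 = 0.1455
χ² = 0.0727 + 0.1455 = 0.2182 ≈ 0.218
Degrees of freedom = 2 − 1 = 1; critical value at α = 0.05 is 3.841.
Since 0.218 < 3.841, we fail to reject the null hypothesis — the data are consistent with the 2:1 ratio.

0.218; consistent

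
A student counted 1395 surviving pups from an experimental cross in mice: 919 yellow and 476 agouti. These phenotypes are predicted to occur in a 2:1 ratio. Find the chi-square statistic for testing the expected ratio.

0.390

Under the 2:1 hypothesis (Σ ratio = 3, N = 1395):
  yellow: 1395 × 2/3 = 930
  agouti: 1395 × 1/3 = 465
χ² = Σ (O − E)² / E
  yellow: (919 − 930)² / 930 = 0.1301
  agouti: (476 − 465)² / 465 = 0.2602
χ² = 0.1301 + 0.2602 = 0.3903 ≈ 0.390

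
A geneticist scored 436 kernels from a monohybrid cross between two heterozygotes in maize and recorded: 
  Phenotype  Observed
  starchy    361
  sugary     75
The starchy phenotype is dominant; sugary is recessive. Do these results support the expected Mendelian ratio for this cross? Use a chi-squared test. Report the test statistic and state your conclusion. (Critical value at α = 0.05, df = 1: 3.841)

For a monohybrid cross between heterozygotes with complete dominance, the expected phenotypic ratio is 3:1.
Under the 3:1 hypothesis (Σ ratio = 4, N = 436):
  starchy: 436 × 3/4 = 327
  sugary: 436 × 1/4 = 109
χ² = Σ (O − E)² / E
  starchy: (361 − 327)² / 327 = 3.5352
  sugary: (75 − 109)² / 109 = 10.6055
χ² = 3.5352 + 10.6055 = 14.1407 ≈ 14.141
Degrees of freedom = 2 − 1 = 1; critical value at α = 0.05 is 3.841.
Since 14.141 > 3.841, we reject the null hypothesis — the data do not fit the 3:1 ratio.

14.141; not consistent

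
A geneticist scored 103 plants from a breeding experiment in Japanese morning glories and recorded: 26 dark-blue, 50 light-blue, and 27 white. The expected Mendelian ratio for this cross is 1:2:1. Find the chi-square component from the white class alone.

0.061

The 1:2:1 ratio has 4 parts, so with N = 103 the expected counts are:
  dark-blue: 103 × 1/4 = 25.75
  light-blue: 103 × 2/4 = 51.5
  white: 103 × 1/4 = 25.75
Contribution of white: (27 − 25.75)² / 25.75 = 0.0607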